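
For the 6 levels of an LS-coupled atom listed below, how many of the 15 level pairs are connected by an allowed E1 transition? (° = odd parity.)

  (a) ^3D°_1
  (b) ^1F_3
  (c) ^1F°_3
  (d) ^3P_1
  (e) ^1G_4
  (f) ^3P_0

4

(a)–(b): forbidden (ΔS, ΔJ).
(a)–(c): forbidden (parity, ΔS, ΔJ).
(a)–(d): allowed.
(a)–(e): forbidden (ΔS, ΔL, ΔJ).
(a)–(f): allowed.
(b)–(c): allowed.
(b)–(d): forbidden (parity, ΔS, ΔL, ΔJ).
(b)–(e): forbidden (parity).
(b)–(f): forbidden (parity, ΔS, ΔL, ΔJ).
(c)–(d): forbidden (ΔS, ΔL, ΔJ).
(c)–(e): allowed.
(c)–(f): forbidden (ΔS, ΔL, ΔJ).
(d)–(e): forbidden (parity, ΔS, ΔL, ΔJ).
(d)–(f): forbidden (parity).
(e)–(f): forbidden (parity, ΔS, ΔL, ΔJ).
Allowed pairs: 4 of 15.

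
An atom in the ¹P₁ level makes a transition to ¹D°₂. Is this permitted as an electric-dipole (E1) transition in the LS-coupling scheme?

ΔS = 0: S: 0 → 0 — passes.
ΔJ = 0, ±1 (not J=0↔0): J: 1 → 2, ΔJ = +1 — passes.
Parity must change: even → odd — passes.
ΔL = 0, ±1 (not L=0↔0): L: 1 → 2, ΔL = +1 — passes.
All four E1 rules are satisfied.

allowed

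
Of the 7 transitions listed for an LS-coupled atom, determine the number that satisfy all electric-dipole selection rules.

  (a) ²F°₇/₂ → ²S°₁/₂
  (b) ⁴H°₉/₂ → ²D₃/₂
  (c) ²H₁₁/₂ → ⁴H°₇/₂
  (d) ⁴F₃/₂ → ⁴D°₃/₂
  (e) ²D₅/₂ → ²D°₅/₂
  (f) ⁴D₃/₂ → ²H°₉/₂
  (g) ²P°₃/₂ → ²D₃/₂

3

(a) forbidden (parity, ΔL, ΔJ fail)
(b) forbidden (ΔS, ΔL, ΔJ fail)
(c) forbidden (ΔS, ΔJ fail)
(d) allowed
(e) allowed
(f) forbidden (ΔS, ΔL, ΔJ fail)
(g) allowed
Total allowed: 3 of 7.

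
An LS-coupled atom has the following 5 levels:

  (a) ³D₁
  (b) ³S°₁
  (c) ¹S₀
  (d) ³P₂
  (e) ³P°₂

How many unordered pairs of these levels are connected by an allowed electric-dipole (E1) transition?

(a)–(b): forbidden (ΔL).
(a)–(c): forbidden (parity, ΔS, ΔL).
(a)–(d): forbidden (parity).
(a)–(e): allowed.
(b)–(c): forbidden (ΔS, ΔL).
(b)–(d): allowed.
(b)–(e): forbidden (parity).
(c)–(d): forbidden (parity, ΔS, ΔJ).
(c)–(e): forbidden (ΔS, ΔJ).
(d)–(e): allowed.
Allowed pairs: 3 of 10.

3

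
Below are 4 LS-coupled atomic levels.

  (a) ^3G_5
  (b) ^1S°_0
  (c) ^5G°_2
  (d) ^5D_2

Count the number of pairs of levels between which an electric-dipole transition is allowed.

(a)–(b): forbidden (ΔS, ΔL, ΔJ).
(a)–(c): forbidden (ΔS, ΔJ).
(a)–(d): forbidden (parity, ΔS, ΔL, ΔJ).
(b)–(c): forbidden (parity, ΔS, ΔL, ΔJ).
(b)–(d): forbidden (ΔS, ΔL, ΔJ).
(c)–(d): forbidden (ΔL).
Allowed pairs: 0 of 6.

0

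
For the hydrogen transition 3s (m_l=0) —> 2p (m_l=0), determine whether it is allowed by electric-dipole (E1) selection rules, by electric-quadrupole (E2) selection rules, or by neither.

Δl = 1 − 0 = +1; l_i + l_f = 1.
Δm_l = +0.
E1 (Δl = ±1, |Δm_l| ≤ 1): satisfied.
E2 (Δl = 0,±2, l_i+l_f ≥ 2, |Δm_l| ≤ 2): not satisfied.

E1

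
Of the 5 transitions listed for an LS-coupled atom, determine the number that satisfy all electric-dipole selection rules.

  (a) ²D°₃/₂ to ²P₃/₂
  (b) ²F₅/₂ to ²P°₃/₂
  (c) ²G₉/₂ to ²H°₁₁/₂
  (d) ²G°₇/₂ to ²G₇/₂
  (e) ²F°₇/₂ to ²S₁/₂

(a) allowed
(b) forbidden (ΔL fails)
(c) allowed
(d) allowed
(e) forbidden (ΔL, ΔJ fail)
Total allowed: 3 of 5.

3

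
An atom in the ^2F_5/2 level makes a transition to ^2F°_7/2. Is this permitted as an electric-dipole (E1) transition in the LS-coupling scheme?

allowed

Reading off the term symbols: S 1/2→1/2, L 3→3, J 5/2→7/2, parity even→odd.
Parity must change: even → odd — ok.
ΔS = 0: S: 1/2 → 1/2 — ok.
ΔL = 0, ±1 (not L=0↔0): L: 3 → 3, ΔL = +0 — ok.
ΔJ = 0, ±1 (not J=0↔0): J: 5/2 → 7/2, ΔJ = +1 — ok.
All four E1 rules are satisfied.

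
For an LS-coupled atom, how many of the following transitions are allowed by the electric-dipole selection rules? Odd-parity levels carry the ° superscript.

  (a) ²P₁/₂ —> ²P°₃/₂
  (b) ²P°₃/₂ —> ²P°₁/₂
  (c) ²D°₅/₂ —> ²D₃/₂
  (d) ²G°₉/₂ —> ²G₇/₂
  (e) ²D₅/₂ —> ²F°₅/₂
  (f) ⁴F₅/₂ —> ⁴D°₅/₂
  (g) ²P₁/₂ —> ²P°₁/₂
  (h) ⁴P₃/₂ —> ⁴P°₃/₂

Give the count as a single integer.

7

(a) allowed
(b) forbidden (parity fails)
(c) allowed
(d) allowed
(e) allowed
(f) allowed
(g) allowed
(h) allowed
Total allowed: 7 of 8.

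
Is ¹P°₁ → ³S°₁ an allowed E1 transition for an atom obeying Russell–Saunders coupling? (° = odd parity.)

forbidden

Parity must change: odd → odd — fails.
ΔS = 0: S: 0 → 1 — fails.
ΔL = 0, ±1 (not L=0↔0): L: 1 → 0, ΔL = -1 — ok.
ΔJ = 0, ±1 (not J=0↔0): J: 1 → 1, ΔJ = +0 — ok.
Rule(s) violated: parity, ΔS.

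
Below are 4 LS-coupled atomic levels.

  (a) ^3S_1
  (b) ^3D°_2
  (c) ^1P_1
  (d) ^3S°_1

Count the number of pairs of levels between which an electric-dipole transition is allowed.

0

(a)–(b): forbidden (ΔL).
(a)–(c): forbidden (parity, ΔS).
(a)–(d): forbidden (ΔL).
(b)–(c): forbidden (ΔS).
(b)–(d): forbidden (parity, ΔL).
(c)–(d): forbidden (ΔS).
Allowed pairs: 0 of 6.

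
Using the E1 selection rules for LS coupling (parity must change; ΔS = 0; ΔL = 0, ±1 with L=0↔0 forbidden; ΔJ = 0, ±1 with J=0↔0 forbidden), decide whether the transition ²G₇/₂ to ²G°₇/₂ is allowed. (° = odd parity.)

Parity must change: even → odd — ✓.
ΔS = 0: S: 1/2 → 1/2 — ✓.
ΔL = 0, ±1 (not L=0↔0): L: 4 → 4, ΔL = +0 — ✓.
ΔJ = 0, ±1 (not J=0↔0): J: 7/2 → 7/2, ΔJ = +0 — ✓.
All four E1 rules are satisfied.

allowed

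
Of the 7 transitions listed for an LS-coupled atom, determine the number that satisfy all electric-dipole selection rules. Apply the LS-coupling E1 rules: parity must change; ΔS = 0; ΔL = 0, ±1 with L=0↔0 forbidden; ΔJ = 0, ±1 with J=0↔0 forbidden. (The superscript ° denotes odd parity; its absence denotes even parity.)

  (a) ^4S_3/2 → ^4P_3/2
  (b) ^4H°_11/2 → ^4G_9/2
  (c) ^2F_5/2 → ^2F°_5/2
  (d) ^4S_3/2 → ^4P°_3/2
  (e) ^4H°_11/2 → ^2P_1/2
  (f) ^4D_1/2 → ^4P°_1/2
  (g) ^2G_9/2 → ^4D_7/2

4

(a) forbidden (parity fails)
(b) allowed
(c) allowed
(d) allowed
(e) forbidden (ΔS, ΔL, ΔJ fail)
(f) allowed
(g) forbidden (parity, ΔS, ΔL fail)
Total allowed: 4 of 7.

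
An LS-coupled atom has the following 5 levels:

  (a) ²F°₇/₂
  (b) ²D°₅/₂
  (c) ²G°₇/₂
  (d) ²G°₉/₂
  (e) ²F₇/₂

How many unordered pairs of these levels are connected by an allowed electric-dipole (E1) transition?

4

(a)–(b): forbidden (parity).
(a)–(c): forbidden (parity).
(a)–(d): forbidden (parity).
(a)–(e): allowed.
(b)–(c): forbidden (parity, ΔL).
(b)–(d): forbidden (parity, ΔL, ΔJ).
(b)–(e): allowed.
(c)–(d): forbidden (parity).
(c)–(e): allowed.
(d)–(e): allowed.
Allowed pairs: 4 of 10.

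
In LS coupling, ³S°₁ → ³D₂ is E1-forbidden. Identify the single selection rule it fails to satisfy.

ΔS = 0: S: 1 → 1 — passes.
Parity must change: odd → even — passes.
ΔL = 0, ±1 (not L=0↔0): L: 0 → 2, ΔL = +2 — fails.
ΔJ = 0, ±1 (not J=0↔0): J: 1 → 2, ΔJ = +1 — passes.

the ΔL = 0, ±1 rule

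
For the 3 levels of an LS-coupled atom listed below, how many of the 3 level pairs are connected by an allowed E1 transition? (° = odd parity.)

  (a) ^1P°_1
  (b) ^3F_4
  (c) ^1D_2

1

(a)–(b): forbidden (ΔS, ΔL, ΔJ).
(a)–(c): allowed.
(b)–(c): forbidden (parity, ΔS, ΔJ).
Allowed pairs: 1 of 3.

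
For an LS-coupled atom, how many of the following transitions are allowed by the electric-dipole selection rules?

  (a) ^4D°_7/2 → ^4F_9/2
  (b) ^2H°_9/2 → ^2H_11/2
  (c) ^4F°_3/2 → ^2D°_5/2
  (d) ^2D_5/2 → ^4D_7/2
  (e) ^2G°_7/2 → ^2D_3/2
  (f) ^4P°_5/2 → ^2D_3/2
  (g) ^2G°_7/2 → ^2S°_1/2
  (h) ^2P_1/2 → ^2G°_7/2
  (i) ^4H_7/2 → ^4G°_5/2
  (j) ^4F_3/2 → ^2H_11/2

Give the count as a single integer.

(a) allowed
(b) allowed
(c) forbidden (parity, ΔS fail)
(d) forbidden (parity, ΔS fail)
(e) forbidden (ΔL, ΔJ fail)
(f) forbidden (ΔS fails)
(g) forbidden (parity, ΔL, ΔJ fail)
(h) forbidden (ΔL, ΔJ fail)
(i) allowed
(j) forbidden (parity, ΔS, ΔL, ΔJ fail)
Total allowed: 3 of 10.

3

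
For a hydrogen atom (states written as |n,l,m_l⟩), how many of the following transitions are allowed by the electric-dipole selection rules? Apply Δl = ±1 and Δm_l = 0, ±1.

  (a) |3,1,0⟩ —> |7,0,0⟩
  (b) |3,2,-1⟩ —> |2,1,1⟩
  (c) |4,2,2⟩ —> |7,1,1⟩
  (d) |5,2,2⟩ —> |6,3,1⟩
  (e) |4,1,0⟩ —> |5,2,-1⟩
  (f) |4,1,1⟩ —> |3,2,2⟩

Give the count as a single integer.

(a) allowed
(b) forbidden — Δm_l = +2 (E1 requires Δm_l = 0, ±1)
(c) allowed
(d) allowed
(e) allowed
(f) allowed
Total allowed: 5 of 6.

5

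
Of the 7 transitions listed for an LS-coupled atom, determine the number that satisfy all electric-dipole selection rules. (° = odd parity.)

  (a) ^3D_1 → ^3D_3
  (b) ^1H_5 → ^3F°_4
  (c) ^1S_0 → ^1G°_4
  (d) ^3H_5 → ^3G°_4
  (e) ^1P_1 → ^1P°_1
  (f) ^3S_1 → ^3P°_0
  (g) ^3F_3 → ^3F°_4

(a) forbidden (parity, ΔJ fail)
(b) forbidden (ΔS, ΔL fail)
(c) forbidden (ΔL, ΔJ fail)
(d) allowed
(e) allowed
(f) allowed
(g) allowed
Total allowed: 4 of 7.

4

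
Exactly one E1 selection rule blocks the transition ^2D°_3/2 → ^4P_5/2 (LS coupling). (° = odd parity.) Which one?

Reading off the term symbols: S 1/2→3/2, L 2→1, J 3/2→5/2, parity odd→even.
Parity must change: odd → even — passes.
ΔS = 0: S: 1/2 → 3/2 — fails.
ΔL = 0, ±1 (not L=0↔0): L: 2 → 1, ΔL = -1 — passes.
ΔJ = 0, ±1 (not J=0↔0): J: 3/2 → 5/2, ΔJ = +1 — passes.

the ΔS = 0 rule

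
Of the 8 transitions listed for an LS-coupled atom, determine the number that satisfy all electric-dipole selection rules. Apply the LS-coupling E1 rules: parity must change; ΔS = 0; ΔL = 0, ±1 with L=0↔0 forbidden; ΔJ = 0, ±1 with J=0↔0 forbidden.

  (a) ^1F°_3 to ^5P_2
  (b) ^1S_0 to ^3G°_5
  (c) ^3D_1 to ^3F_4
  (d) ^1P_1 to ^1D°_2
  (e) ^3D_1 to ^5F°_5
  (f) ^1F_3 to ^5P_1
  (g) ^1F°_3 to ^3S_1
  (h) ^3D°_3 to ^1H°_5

1

(a) forbidden (ΔS, ΔL fail)
(b) forbidden (ΔS, ΔL, ΔJ fail)
(c) forbidden (parity, ΔJ fail)
(d) allowed
(e) forbidden (ΔS, ΔJ fail)
(f) forbidden (parity, ΔS, ΔL, ΔJ fail)
(g) forbidden (ΔS, ΔL, ΔJ fail)
(h) forbidden (parity, ΔS, ΔL, ΔJ fail)
Total allowed: 1 of 8.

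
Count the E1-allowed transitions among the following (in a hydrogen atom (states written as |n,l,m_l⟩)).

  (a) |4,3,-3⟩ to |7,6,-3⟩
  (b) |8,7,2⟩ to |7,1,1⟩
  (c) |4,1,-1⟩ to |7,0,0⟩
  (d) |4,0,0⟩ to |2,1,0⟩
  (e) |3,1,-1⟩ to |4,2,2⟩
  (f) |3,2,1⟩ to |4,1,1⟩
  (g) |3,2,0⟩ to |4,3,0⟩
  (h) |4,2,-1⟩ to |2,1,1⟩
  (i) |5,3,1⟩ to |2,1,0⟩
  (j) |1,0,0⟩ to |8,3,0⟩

4

(a) forbidden — Δl = +3 (E1 requires Δl = ±1)
(b) forbidden — Δl = -6 (E1 requires Δl = ±1)
(c) allowed
(d) allowed
(e) forbidden — Δm_l = +3 (E1 requires Δm_l = 0, ±1)
(f) allowed
(g) allowed
(h) forbidden — Δm_l = +2 (E1 requires Δm_l = 0, ±1)
(i) forbidden — Δl = -2 (E1 requires Δl = ±1)
(j) forbidden — Δl = +3 (E1 requires Δl = ±1)
Total allowed: 4 of 10.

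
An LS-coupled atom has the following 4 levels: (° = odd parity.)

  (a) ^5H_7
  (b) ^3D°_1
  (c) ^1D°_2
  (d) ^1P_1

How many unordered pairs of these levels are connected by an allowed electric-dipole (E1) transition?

(a)–(b): forbidden (ΔS, ΔL, ΔJ).
(a)–(c): forbidden (ΔS, ΔL, ΔJ).
(a)–(d): forbidden (parity, ΔS, ΔL, ΔJ).
(b)–(c): forbidden (parity, ΔS).
(b)–(d): forbidden (ΔS).
(c)–(d): allowed.
Allowed pairs: 1 of 6.

1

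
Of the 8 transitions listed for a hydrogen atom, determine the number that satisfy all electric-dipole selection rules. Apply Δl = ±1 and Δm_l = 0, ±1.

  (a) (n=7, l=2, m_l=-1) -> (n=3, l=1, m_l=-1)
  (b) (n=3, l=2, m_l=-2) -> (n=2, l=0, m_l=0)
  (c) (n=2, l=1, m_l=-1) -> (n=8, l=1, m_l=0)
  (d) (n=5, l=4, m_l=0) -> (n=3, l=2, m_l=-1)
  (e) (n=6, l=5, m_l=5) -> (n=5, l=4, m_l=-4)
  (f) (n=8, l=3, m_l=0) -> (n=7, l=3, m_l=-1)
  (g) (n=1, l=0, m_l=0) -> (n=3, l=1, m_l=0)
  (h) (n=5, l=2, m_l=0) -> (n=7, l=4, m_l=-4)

(a) allowed
(b) forbidden — Δl = -2 (E1 requires Δl = ±1); Δm_l = +2 (E1 requires Δm_l = 0, ±1)
(c) forbidden — Δl = +0 (E1 requires Δl = ±1)
(d) forbidden — Δl = -2 (E1 requires Δl = ±1)
(e) forbidden — Δm_l = -9 (E1 requires Δm_l = 0, ±1)
(f) forbidden — Δl = +0 (E1 requires Δl = ±1)
(g) allowed
(h) forbidden — Δl = +2 (E1 requires Δl = ±1); Δm_l = -4 (E1 requires Δm_l = 0, ±1)
Total allowed: 2 of 8.

2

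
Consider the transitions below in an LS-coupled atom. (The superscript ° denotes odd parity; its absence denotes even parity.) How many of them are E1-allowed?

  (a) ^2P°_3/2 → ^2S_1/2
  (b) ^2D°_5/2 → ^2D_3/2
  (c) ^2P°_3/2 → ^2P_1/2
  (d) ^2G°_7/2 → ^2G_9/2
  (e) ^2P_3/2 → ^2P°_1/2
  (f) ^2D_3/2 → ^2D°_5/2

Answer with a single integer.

(a) allowed
(b) allowed
(c) allowed
(d) allowed
(e) allowed
(f) allowed
Total allowed: 6 of 6.

6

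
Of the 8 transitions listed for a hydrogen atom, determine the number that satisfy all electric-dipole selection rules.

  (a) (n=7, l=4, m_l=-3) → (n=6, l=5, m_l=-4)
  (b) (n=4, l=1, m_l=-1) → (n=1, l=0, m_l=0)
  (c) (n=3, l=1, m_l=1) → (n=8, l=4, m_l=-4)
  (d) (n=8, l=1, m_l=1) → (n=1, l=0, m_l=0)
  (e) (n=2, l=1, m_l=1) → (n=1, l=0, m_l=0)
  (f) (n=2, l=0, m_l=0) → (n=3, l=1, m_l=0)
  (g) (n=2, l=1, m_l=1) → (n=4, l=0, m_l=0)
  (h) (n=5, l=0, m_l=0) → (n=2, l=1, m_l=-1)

7

(a) allowed
(b) allowed
(c) forbidden — Δl = +3 (E1 requires Δl = ±1); Δm_l = -5 (E1 requires Δm_l = 0, ±1)
(d) allowed
(e) allowed
(f) allowed
(g) allowed
(h) allowed
Total allowed: 7 of 8.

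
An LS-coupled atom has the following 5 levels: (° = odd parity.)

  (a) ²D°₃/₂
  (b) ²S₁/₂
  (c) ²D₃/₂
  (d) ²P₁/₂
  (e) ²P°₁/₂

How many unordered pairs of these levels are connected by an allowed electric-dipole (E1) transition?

5

(a)–(b): forbidden (ΔL).
(a)–(c): allowed.
(a)–(d): allowed.
(a)–(e): forbidden (parity).
(b)–(c): forbidden (parity, ΔL).
(b)–(d): forbidden (parity).
(b)–(e): allowed.
(c)–(d): forbidden (parity).
(c)–(e): allowed.
(d)–(e): allowed.
Allowed pairs: 5 of 10.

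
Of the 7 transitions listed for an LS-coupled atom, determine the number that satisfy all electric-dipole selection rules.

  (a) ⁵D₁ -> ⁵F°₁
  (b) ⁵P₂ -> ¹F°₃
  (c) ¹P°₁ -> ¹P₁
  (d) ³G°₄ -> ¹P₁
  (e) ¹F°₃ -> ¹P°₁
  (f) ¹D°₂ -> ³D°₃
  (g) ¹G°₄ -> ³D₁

(a) allowed
(b) forbidden (ΔS, ΔL fail)
(c) allowed
(d) forbidden (ΔS, ΔL, ΔJ fail)
(e) forbidden (parity, ΔL, ΔJ fail)
(f) forbidden (parity, ΔS fail)
(g) forbidden (ΔS, ΔL, ΔJ fail)
Total allowed: 2 of 7.

2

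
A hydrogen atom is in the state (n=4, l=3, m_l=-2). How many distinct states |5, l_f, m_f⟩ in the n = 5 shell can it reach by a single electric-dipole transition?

E1 requires Δl = ±1, so l_f ∈ {2, 4}; with 0 ≤ l_f ≤ n_f−1 = 4, the allowed l_f values are {2, 4}.
For l_f = 2: m_f ∈ {m_i−1, m_i, m_i+1} ∩ [−2, 2] = {-2, -1} → 2 states.
For l_f = 4: m_f ∈ {m_i−1, m_i, m_i+1} ∩ [−4, 4] = {-3, -2, -1} → 3 states.
Total: 5.

5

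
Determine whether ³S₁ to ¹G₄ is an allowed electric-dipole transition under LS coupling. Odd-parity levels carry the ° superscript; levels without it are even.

Initial level: S=1, L=0, J=1, parity even. Final level: S=0, L=4, J=4, parity even.
Parity must change: even → even — fails.
ΔS = 0: S: 1 → 0 — fails.
ΔL = 0, ±1 (not L=0↔0): L: 0 → 4, ΔL = +4 — fails.
ΔJ = 0, ±1 (not J=0↔0): J: 1 → 4, ΔJ = +3 — fails.
Rule(s) violated: parity, ΔS, ΔL, ΔJ.

forbidden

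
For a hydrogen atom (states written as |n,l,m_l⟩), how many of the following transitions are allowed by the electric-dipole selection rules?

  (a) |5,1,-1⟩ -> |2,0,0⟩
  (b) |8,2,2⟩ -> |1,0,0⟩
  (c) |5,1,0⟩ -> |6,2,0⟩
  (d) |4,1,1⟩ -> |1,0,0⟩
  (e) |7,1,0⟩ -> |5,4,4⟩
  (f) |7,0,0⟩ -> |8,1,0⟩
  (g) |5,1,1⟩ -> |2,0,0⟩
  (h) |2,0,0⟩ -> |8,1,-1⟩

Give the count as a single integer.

6

(a) allowed
(b) forbidden — Δl = -2 (E1 requires Δl = ±1); Δm_l = -2 (E1 requires Δm_l = 0, ±1)
(c) allowed
(d) allowed
(e) forbidden — Δl = +3 (E1 requires Δl = ±1); Δm_l = +4 (E1 requires Δm_l = 0, ±1)
(f) allowed
(g) allowed
(h) allowed
Total allowed: 6 of 8.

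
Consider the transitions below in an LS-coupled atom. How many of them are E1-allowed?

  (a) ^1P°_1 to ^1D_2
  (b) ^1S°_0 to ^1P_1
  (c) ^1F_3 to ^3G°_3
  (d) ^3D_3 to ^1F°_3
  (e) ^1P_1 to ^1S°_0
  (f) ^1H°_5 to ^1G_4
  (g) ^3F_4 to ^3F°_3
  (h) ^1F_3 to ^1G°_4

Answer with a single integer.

(a) allowed
(b) allowed
(c) forbidden (ΔS fails)
(d) forbidden (ΔS fails)
(e) allowed
(f) allowed
(g) allowed
(h) allowed
Total allowed: 6 of 8.

6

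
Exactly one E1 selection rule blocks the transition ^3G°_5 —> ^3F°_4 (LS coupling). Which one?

parity

Reading off the term symbols: S 1→1, L 4→3, J 5→4, parity odd→odd.
ΔL = 0, ±1 (not L=0↔0): L: 4 → 3, ΔL = -1 — ok.
ΔS = 0: S: 1 → 1 — ok.
Parity must change: odd → odd — fails.
ΔJ = 0, ±1 (not J=0↔0): J: 5 → 4, ΔJ = -1 — ok.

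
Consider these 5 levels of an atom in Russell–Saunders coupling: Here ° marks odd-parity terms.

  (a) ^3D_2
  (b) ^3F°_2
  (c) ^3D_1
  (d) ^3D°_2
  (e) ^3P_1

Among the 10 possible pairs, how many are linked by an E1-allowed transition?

(a)–(b): allowed.
(a)–(c): forbidden (parity).
(a)–(d): allowed.
(a)–(e): forbidden (parity).
(b)–(c): allowed.
(b)–(d): forbidden (parity).
(b)–(e): forbidden (ΔL).
(c)–(d): allowed.
(c)–(e): forbidden (parity).
(d)–(e): allowed.
Allowed pairs: 5 of 10.

5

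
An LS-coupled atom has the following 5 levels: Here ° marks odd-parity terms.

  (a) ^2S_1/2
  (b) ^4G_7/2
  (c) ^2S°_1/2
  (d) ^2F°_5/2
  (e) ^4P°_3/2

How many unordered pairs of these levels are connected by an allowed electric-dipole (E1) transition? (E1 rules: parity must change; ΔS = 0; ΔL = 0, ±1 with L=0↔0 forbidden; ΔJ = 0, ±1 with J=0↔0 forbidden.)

(a)–(b): forbidden (parity, ΔS, ΔL, ΔJ).
(a)–(c): forbidden (ΔL).
(a)–(d): forbidden (ΔL, ΔJ).
(a)–(e): forbidden (ΔS).
(b)–(c): forbidden (ΔS, ΔL, ΔJ).
(b)–(d): forbidden (ΔS).
(b)–(e): forbidden (ΔL, ΔJ).
(c)–(d): forbidden (parity, ΔL, ΔJ).
(c)–(e): forbidden (parity, ΔS).
(d)–(e): forbidden (parity, ΔS, ΔL).
Allowed pairs: 0 of 10.

0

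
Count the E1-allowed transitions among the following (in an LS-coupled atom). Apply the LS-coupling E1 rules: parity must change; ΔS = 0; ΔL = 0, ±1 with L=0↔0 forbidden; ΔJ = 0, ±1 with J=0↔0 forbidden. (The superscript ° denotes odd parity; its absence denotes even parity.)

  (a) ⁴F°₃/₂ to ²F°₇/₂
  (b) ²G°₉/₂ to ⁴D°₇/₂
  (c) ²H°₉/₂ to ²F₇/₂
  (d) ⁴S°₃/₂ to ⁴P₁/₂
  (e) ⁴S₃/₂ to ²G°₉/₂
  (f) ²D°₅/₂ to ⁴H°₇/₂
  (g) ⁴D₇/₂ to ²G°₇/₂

(a) forbidden (parity, ΔS, ΔJ fail)
(b) forbidden (parity, ΔS, ΔL fail)
(c) forbidden (ΔL fails)
(d) allowed
(e) forbidden (ΔS, ΔL, ΔJ fail)
(f) forbidden (parity, ΔS, ΔL fail)
(g) forbidden (ΔS, ΔL fail)
Total allowed: 1 of 7.

1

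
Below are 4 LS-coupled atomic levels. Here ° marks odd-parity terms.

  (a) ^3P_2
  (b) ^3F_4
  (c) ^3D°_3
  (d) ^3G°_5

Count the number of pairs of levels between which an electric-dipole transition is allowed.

(a)–(b): forbidden (parity, ΔL, ΔJ).
(a)–(c): allowed.
(a)–(d): forbidden (ΔL, ΔJ).
(b)–(c): allowed.
(b)–(d): allowed.
(c)–(d): forbidden (parity, ΔL, ΔJ).
Allowed pairs: 3 of 6.

3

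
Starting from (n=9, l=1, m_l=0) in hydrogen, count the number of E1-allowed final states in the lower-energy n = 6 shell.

4

E1 requires Δl = ±1, so l_f ∈ {0, 2}; with 0 ≤ l_f ≤ n_f−1 = 5, the allowed l_f values are {0, 2}.
For l_f = 0: m_f ∈ {m_i−1, m_i, m_i+1} ∩ [−0, 0] = {0} → 1 state.
For l_f = 2: m_f ∈ {m_i−1, m_i, m_i+1} ∩ [−2, 2] = {-1, 0, 1} → 3 states.
Total: 4.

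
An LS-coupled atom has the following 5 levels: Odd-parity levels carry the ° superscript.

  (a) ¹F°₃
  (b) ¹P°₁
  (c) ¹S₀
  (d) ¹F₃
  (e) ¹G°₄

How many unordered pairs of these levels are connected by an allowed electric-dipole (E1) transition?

3

(a)–(b): forbidden (parity, ΔL, ΔJ).
(a)–(c): forbidden (ΔL, ΔJ).
(a)–(d): allowed.
(a)–(e): forbidden (parity).
(b)–(c): allowed.
(b)–(d): forbidden (ΔL, ΔJ).
(b)–(e): forbidden (parity, ΔL, ΔJ).
(c)–(d): forbidden (parity, ΔL, ΔJ).
(c)–(e): forbidden (ΔL, ΔJ).
(d)–(e): allowed.
Allowed pairs: 3 of 10.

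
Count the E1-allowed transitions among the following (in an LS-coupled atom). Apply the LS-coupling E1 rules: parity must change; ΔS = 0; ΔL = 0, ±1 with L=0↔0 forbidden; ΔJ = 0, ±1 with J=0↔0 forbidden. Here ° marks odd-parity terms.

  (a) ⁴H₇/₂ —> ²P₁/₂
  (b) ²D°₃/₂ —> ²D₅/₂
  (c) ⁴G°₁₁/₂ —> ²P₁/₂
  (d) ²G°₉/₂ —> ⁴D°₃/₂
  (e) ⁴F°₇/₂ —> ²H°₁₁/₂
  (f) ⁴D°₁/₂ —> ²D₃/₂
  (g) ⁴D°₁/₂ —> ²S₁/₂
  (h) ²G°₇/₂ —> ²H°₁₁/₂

(a) forbidden (parity, ΔS, ΔL, ΔJ fail)
(b) allowed
(c) forbidden (ΔS, ΔL, ΔJ fail)
(d) forbidden (parity, ΔS, ΔL, ΔJ fail)
(e) forbidden (parity, ΔS, ΔL, ΔJ fail)
(f) forbidden (ΔS fails)
(g) forbidden (ΔS, ΔL fail)
(h) forbidden (parity, ΔJ fail)
Total allowed: 1 of 8.

1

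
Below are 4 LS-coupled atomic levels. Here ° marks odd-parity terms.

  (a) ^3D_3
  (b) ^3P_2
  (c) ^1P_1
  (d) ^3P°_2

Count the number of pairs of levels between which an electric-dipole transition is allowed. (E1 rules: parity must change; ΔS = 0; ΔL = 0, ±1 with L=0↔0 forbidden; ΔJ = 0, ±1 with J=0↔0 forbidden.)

(a)–(b): forbidden (parity).
(a)–(c): forbidden (parity, ΔS, ΔJ).
(a)–(d): allowed.
(b)–(c): forbidden (parity, ΔS).
(b)–(d): allowed.
(c)–(d): forbidden (ΔS).
Allowed pairs: 2 of 6.

2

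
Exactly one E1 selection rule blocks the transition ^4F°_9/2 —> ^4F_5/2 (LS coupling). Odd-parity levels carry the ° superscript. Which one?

the ΔJ = 0, ±1 rule

Initial level: S=3/2, L=3, J=9/2, parity odd. Final level: S=3/2, L=3, J=5/2, parity even.
Parity must change: odd → even — ✓.
ΔS = 0: S: 3/2 → 3/2 — ✓.
ΔL = 0, ±1 (not L=0↔0): L: 3 → 3, ΔL = +0 — ✓.
ΔJ = 0, ±1 (not J=0↔0): J: 9/2 → 5/2, ΔJ = -2 — ✗.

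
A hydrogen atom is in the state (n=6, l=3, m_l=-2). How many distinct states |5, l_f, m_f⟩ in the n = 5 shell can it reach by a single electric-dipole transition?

E1 requires Δl = ±1, so l_f ∈ {2, 4}; with 0 ≤ l_f ≤ n_f−1 = 4, the allowed l_f values are {2, 4}.
For l_f = 2: m_f ∈ {m_i−1, m_i, m_i+1} ∩ [−2, 2] = {-2, -1} → 2 states.
For l_f = 4: m_f ∈ {m_i−1, m_i, m_i+1} ∩ [−4, 4] = {-3, -2, -1} → 3 states.
Total: 5.

5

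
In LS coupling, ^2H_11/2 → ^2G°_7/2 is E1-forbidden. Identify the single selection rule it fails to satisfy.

Initial level: S=1/2, L=5, J=11/2, parity even. Final level: S=1/2, L=4, J=7/2, parity odd.
ΔS = 0: S: 1/2 → 1/2 — passes.
ΔJ = 0, ±1 (not J=0↔0): J: 11/2 → 7/2, ΔJ = -2 — fails.
Parity must change: even → odd — passes.
ΔL = 0, ±1 (not L=0↔0): L: 5 → 4, ΔL = -1 — passes.

the ΔJ = 0, ±1 rule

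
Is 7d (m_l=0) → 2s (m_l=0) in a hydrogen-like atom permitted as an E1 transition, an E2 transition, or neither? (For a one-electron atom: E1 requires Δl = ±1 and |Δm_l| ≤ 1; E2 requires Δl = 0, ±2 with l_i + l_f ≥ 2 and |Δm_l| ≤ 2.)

E2

Δl = 0 − 2 = -2; l_i + l_f = 2.
Δm_l = +0.
E1 (Δl = ±1, |Δm_l| ≤ 1): not satisfied.
E2 (Δl = 0,±2, l_i+l_f ≥ 2, |Δm_l| ≤ 2): satisfied.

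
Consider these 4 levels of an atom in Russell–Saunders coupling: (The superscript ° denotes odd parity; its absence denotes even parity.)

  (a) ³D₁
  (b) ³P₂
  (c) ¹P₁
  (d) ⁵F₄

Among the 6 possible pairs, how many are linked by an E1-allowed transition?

0

(a)–(b): forbidden (parity).
(a)–(c): forbidden (parity, ΔS).
(a)–(d): forbidden (parity, ΔS, ΔJ).
(b)–(c): forbidden (parity, ΔS).
(b)–(d): forbidden (parity, ΔS, ΔL, ΔJ).
(c)–(d): forbidden (parity, ΔS, ΔL, ΔJ).
Allowed pairs: 0 of 6.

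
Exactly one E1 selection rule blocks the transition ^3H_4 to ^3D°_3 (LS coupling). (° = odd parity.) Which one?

Initial level: S=1, L=5, J=4, parity even. Final level: S=1, L=2, J=3, parity odd.
Parity must change: even → odd — satisfied.
ΔS = 0: S: 1 → 1 — satisfied.
ΔL = 0, ±1 (not L=0↔0): L: 5 → 2, ΔL = -3 — violated.
ΔJ = 0, ±1 (not J=0↔0): J: 4 → 3, ΔJ = -1 — satisfied.

the ΔL = 0, ±1 rule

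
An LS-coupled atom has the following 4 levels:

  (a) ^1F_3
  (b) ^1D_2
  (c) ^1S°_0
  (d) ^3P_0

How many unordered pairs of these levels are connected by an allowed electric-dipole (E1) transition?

0

(a)–(b): forbidden (parity).
(a)–(c): forbidden (ΔL, ΔJ).
(a)–(d): forbidden (parity, ΔS, ΔL, ΔJ).
(b)–(c): forbidden (ΔL, ΔJ).
(b)–(d): forbidden (parity, ΔS, ΔJ).
(c)–(d): forbidden (ΔS, ΔJ).
Allowed pairs: 0 of 6.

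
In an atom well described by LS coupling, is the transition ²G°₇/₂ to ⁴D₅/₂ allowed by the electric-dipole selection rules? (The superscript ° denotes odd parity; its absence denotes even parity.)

Parity must change: odd → even — satisfied.
ΔS = 0: S: 1/2 → 3/2 — violated.
ΔL = 0, ±1 (not L=0↔0): L: 4 → 2, ΔL = -2 — violated.
ΔJ = 0, ±1 (not J=0↔0): J: 7/2 → 5/2, ΔJ = -1 — satisfied.
Rule(s) violated: ΔS, ΔL.

forbidden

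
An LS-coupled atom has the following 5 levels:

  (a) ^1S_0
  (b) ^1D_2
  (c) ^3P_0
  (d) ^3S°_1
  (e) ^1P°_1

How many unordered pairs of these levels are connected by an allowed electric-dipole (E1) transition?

3

(a)–(b): forbidden (parity, ΔL, ΔJ).
(a)–(c): forbidden (parity, ΔS, ΔJ).
(a)–(d): forbidden (ΔS, ΔL).
(a)–(e): allowed.
(b)–(c): forbidden (parity, ΔS, ΔJ).
(b)–(d): forbidden (ΔS, ΔL).
(b)–(e): allowed.
(c)–(d): allowed.
(c)–(e): forbidden (ΔS).
(d)–(e): forbidden (parity, ΔS).
Allowed pairs: 3 of 10.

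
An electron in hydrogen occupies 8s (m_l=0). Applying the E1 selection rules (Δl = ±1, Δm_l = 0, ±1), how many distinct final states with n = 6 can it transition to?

E1 requires Δl = ±1, so l_f ∈ {-1, 1}; with 0 ≤ l_f ≤ n_f−1 = 5, the allowed l_f values are {1}.
For l_f = 1: m_f ∈ {m_i−1, m_i, m_i+1} ∩ [−1, 1] = {-1, 0, 1} → 3 states.
Total: 3.

3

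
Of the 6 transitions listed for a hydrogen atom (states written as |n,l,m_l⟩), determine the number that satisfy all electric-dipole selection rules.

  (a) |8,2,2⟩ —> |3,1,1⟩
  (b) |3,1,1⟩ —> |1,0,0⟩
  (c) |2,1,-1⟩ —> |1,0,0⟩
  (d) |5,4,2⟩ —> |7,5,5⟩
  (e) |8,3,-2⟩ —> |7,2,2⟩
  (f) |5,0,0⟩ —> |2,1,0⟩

4

(a) allowed
(b) allowed
(c) allowed
(d) forbidden — Δm_l = +3 (E1 requires Δm_l = 0, ±1)
(e) forbidden — Δm_l = +4 (E1 requires Δm_l = 0, ±1)
(f) allowed
Total allowed: 4 of 6.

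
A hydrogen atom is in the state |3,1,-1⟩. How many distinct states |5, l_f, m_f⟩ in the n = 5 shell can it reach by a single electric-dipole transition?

4

E1 requires Δl = ±1, so l_f ∈ {0, 2}; with 0 ≤ l_f ≤ n_f−1 = 4, the allowed l_f values are {0, 2}.
For l_f = 0: m_f ∈ {m_i−1, m_i, m_i+1} ∩ [−0, 0] = {0} → 1 state.
For l_f = 2: m_f ∈ {m_i−1, m_i, m_i+1} ∩ [−2, 2] = {-2, -1, 0} → 3 states.
Total: 4.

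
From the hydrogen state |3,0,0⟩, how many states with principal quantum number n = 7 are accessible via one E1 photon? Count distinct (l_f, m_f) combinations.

3

E1 requires Δl = ±1, so l_f ∈ {-1, 1}; with 0 ≤ l_f ≤ n_f−1 = 6, the allowed l_f values are {1}.
For l_f = 1: m_f ∈ {m_i−1, m_i, m_i+1} ∩ [−1, 1] = {-1, 0, 1} → 3 states.
Total: 3.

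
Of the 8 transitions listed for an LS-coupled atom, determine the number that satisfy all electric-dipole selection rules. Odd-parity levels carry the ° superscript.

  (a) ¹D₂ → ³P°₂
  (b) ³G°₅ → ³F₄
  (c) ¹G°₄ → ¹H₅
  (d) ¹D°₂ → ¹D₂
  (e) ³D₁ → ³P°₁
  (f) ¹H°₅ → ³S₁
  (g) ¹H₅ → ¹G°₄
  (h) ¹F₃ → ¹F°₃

6

(a) forbidden (ΔS fails)
(b) allowed
(c) allowed
(d) allowed
(e) allowed
(f) forbidden (ΔS, ΔL, ΔJ fail)
(g) allowed
(h) allowed
Total allowed: 6 of 8.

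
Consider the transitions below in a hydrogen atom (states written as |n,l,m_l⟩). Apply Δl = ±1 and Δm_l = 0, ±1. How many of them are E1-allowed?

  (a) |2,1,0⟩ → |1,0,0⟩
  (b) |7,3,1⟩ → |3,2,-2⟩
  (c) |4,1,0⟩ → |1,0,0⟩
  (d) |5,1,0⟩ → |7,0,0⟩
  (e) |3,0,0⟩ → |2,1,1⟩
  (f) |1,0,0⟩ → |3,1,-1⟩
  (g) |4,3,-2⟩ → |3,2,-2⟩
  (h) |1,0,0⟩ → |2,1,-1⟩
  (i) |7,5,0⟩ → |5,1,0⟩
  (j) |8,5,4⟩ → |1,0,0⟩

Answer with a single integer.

(a) allowed
(b) forbidden — Δm_l = -3 (E1 requires Δm_l = 0, ±1)
(c) allowed
(d) allowed
(e) allowed
(f) allowed
(g) allowed
(h) allowed
(i) forbidden — Δl = -4 (E1 requires Δl = ±1)
(j) forbidden — Δl = -5 (E1 requires Δl = ±1); Δm_l = -4 (E1 requires Δm_l = 0, ±1)
Total allowed: 7 of 10.

7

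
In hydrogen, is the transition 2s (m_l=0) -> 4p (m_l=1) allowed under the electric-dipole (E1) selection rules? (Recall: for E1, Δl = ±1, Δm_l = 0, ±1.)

allowed

Δl = 1 − 0 = +1; the E1 rule Δl = ±1 is ✓.
m_l: 0 → 1 (Δm_l = +1). |Δm_l| ≤ 1 ✓.
All E1 selection rules are satisfied.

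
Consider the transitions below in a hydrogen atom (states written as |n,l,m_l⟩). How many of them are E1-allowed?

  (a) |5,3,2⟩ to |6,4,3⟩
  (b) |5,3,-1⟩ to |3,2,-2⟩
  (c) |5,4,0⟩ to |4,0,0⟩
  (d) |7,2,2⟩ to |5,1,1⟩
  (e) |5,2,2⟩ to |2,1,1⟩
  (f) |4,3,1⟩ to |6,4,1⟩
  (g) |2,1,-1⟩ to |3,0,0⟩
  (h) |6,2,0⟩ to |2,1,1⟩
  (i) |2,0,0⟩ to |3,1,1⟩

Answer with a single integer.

(a) allowed
(b) allowed
(c) forbidden — Δl = -4 (E1 requires Δl = ±1)
(d) allowed
(e) allowed
(f) allowed
(g) allowed
(h) allowed
(i) allowed
Total allowed: 8 of 9.

8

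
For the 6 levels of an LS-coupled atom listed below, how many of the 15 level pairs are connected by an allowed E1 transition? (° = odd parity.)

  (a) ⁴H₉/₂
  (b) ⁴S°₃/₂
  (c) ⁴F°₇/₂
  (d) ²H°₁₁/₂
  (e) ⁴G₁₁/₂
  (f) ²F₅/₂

(a)–(b): forbidden (ΔL, ΔJ).
(a)–(c): forbidden (ΔL).
(a)–(d): forbidden (ΔS).
(a)–(e): forbidden (parity).
(a)–(f): forbidden (parity, ΔS, ΔL, ΔJ).
(b)–(c): forbidden (parity, ΔL, ΔJ).
(b)–(d): forbidden (parity, ΔS, ΔL, ΔJ).
(b)–(e): forbidden (ΔL, ΔJ).
(b)–(f): forbidden (ΔS, ΔL).
(c)–(d): forbidden (parity, ΔS, ΔL, ΔJ).
(c)–(e): forbidden (ΔJ).
(c)–(f): forbidden (ΔS).
(d)–(e): forbidden (ΔS).
(d)–(f): forbidden (ΔL, ΔJ).
(e)–(f): forbidden (parity, ΔS, ΔJ).
Allowed pairs: 0 of 15.

0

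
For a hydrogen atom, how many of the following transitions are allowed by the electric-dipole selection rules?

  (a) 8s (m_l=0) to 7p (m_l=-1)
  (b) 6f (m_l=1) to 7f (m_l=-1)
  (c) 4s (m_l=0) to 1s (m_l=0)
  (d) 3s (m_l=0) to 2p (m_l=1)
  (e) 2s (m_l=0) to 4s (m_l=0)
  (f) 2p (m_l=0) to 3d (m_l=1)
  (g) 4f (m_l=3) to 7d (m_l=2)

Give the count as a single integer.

4

(a) allowed
(b) forbidden — Δl = +0 (E1 requires Δl = ±1); Δm_l = -2 (E1 requires Δm_l = 0, ±1)
(c) forbidden — Δl = +0 (E1 requires Δl = ±1)
(d) allowed
(e) forbidden — Δl = +0 (E1 requires Δl = ±1)
(f) allowed
(g) allowed
Total allowed: 4 of 7.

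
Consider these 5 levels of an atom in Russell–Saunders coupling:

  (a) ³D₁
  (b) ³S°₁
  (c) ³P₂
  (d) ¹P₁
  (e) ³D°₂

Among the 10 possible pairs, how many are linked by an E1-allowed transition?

3

(a)–(b): forbidden (ΔL).
(a)–(c): forbidden (parity).
(a)–(d): forbidden (parity, ΔS).
(a)–(e): allowed.
(b)–(c): allowed.
(b)–(d): forbidden (ΔS).
(b)–(e): forbidden (parity, ΔL).
(c)–(d): forbidden (parity, ΔS).
(c)–(e): allowed.
(d)–(e): forbidden (ΔS).
Allowed pairs: 3 of 10.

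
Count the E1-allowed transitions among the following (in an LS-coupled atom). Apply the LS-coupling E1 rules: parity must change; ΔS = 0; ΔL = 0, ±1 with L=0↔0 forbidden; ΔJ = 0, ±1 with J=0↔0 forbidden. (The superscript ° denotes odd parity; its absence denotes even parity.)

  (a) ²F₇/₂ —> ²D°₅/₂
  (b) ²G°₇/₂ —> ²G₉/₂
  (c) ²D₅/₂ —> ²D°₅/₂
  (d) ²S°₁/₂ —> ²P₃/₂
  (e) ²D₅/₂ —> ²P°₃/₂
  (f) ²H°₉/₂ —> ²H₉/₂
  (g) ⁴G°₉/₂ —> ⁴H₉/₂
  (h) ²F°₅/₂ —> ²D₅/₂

8

(a) allowed
(b) allowed
(c) allowed
(d) allowed
(e) allowed
(f) allowed
(g) allowed
(h) allowed
Total allowed: 8 of 8.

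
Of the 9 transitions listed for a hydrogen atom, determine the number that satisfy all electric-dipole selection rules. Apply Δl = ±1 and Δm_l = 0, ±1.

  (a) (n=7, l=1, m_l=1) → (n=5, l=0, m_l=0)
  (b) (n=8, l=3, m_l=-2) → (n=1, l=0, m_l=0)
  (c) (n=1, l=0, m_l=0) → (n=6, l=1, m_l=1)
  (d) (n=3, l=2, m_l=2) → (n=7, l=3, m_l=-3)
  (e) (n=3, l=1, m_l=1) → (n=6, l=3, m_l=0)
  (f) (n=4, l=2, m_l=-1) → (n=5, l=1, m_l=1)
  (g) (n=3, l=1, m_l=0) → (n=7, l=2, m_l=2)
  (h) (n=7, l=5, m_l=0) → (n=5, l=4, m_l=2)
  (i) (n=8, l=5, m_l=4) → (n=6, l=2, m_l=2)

2

(a) allowed
(b) forbidden — Δl = -3 (E1 requires Δl = ±1); Δm_l = +2 (E1 requires Δm_l = 0, ±1)
(c) allowed
(d) forbidden — Δm_l = -5 (E1 requires Δm_l = 0, ±1)
(e) forbidden — Δl = +2 (E1 requires Δl = ±1)
(f) forbidden — Δm_l = +2 (E1 requires Δm_l = 0, ±1)
(g) forbidden — Δm_l = +2 (E1 requires Δm_l = 0, ±1)
(h) forbidden — Δm_l = +2 (E1 requires Δm_l = 0, ±1)
(i) forbidden — Δl = -3 (E1 requires Δl = ±1); Δm_l = -2 (E1 requires Δm_l = 0, ±1)
Total allowed: 2 of 9.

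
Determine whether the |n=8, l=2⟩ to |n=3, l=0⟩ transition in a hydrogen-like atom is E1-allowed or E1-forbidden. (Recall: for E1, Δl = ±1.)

forbidden

Δl = 0 − 2 = -2; the E1 rule Δl = ±1 is ✗.
The transition is electric-dipole forbidden.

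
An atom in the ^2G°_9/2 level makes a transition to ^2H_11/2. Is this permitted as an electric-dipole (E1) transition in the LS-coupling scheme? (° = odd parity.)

allowed

Initial level: S=1/2, L=4, J=9/2, parity odd. Final level: S=1/2, L=5, J=11/2, parity even.
Parity must change: odd → even — satisfied.
ΔS = 0: S: 1/2 → 1/2 — satisfied.
ΔL = 0, ±1 (not L=0↔0): L: 4 → 5, ΔL = +1 — satisfied.
ΔJ = 0, ±1 (not J=0↔0): J: 9/2 → 11/2, ΔJ = +1 — satisfied.
All four E1 rules are satisfied.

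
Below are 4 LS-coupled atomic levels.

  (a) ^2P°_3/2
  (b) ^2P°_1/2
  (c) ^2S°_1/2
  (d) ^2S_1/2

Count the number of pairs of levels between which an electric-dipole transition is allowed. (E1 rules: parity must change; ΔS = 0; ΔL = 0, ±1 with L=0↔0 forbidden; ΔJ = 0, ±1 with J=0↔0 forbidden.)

2

(a)–(b): forbidden (parity).
(a)–(c): forbidden (parity).
(a)–(d): allowed.
(b)–(c): forbidden (parity).
(b)–(d): allowed.
(c)–(d): forbidden (ΔL).
Allowed pairs: 2 of 6.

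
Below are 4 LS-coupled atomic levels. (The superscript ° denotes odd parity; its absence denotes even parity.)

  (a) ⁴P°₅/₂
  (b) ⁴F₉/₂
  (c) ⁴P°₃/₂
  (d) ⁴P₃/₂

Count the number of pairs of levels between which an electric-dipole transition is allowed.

(a)–(b): forbidden (ΔL, ΔJ).
(a)–(c): forbidden (parity).
(a)–(d): allowed.
(b)–(c): forbidden (ΔL, ΔJ).
(b)–(d): forbidden (parity, ΔL, ΔJ).
(c)–(d): allowed.
Allowed pairs: 2 of 6.

2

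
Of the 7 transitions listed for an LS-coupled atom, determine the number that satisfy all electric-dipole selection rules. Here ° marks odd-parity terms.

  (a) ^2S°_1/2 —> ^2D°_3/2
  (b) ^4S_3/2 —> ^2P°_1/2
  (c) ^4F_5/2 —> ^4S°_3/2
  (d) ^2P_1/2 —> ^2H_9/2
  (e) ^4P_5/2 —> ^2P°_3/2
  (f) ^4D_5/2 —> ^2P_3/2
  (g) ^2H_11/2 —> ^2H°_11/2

(a) forbidden (parity, ΔL fail)
(b) forbidden (ΔS fails)
(c) forbidden (ΔL fails)
(d) forbidden (parity, ΔL, ΔJ fail)
(e) forbidden (ΔS fails)
(f) forbidden (parity, ΔS fail)
(g) allowed
Total allowed: 1 of 7.

1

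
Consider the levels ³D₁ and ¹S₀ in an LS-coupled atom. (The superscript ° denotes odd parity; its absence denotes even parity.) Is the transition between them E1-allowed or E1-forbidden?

ΔS = 0: S: 1 → 0 — ✗.
ΔL = 0, ±1 (not L=0↔0): L: 2 → 0, ΔL = -2 — ✗.
ΔJ = 0, ±1 (not J=0↔0): J: 1 → 0, ΔJ = -1 — ✓.
Parity must change: even → even — ✗.
Rule(s) violated: parity, ΔS, ΔL.

forbidden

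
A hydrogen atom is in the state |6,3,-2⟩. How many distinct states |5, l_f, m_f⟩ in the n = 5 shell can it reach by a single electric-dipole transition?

E1 requires Δl = ±1, so l_f ∈ {2, 4}; with 0 ≤ l_f ≤ n_f−1 = 4, the allowed l_f values are {2, 4}.
For l_f = 2: m_f ∈ {m_i−1, m_i, m_i+1} ∩ [−2, 2] = {-2, -1} → 2 states.
For l_f = 4: m_f ∈ {m_i−1, m_i, m_i+1} ∩ [−4, 4] = {-3, -2, -1} → 3 states.
Total: 5.

5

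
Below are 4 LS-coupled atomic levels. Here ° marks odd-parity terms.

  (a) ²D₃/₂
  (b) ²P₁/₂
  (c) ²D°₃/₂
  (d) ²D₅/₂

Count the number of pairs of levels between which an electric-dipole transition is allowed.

(a)–(b): forbidden (parity).
(a)–(c): allowed.
(a)–(d): forbidden (parity).
(b)–(c): allowed.
(b)–(d): forbidden (parity, ΔJ).
(c)–(d): allowed.
Allowed pairs: 3 of 6.

3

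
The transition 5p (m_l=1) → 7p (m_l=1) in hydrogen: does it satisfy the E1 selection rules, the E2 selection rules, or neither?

E2

Δl = 1 − 1 = +0; l_i + l_f = 2.
Δm_l = +0.
E1 (Δl = ±1, |Δm_l| ≤ 1): not satisfied.
E2 (Δl = 0,±2, l_i+l_f ≥ 2, |Δm_l| ≤ 2): satisfied.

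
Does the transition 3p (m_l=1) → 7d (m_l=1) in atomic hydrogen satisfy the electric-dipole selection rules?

allowed

Δl = 2 − 1 = +1; the E1 rule Δl = ±1 is ok.
m_l: 1 → 1 (Δm_l = +0). |Δm_l| ≤ 1 ok.
All E1 selection rules are satisfied.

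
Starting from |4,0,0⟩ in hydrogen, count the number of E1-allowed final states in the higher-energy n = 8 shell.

3

E1 requires Δl = ±1, so l_f ∈ {-1, 1}; with 0 ≤ l_f ≤ n_f−1 = 7, the allowed l_f values are {1}.
For l_f = 1: m_f ∈ {m_i−1, m_i, m_i+1} ∩ [−1, 1] = {-1, 0, 1} → 3 states.
Total: 3.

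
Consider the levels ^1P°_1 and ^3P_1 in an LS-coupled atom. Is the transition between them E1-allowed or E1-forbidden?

ΔJ = 0, ±1 (not J=0↔0): J: 1 → 1, ΔJ = +0 — satisfied.
ΔS = 0: S: 0 → 1 — violated.
Parity must change: odd → even — satisfied.
ΔL = 0, ±1 (not L=0↔0): L: 1 → 1, ΔL = +0 — satisfied.
Rule(s) violated: ΔS.

forbidden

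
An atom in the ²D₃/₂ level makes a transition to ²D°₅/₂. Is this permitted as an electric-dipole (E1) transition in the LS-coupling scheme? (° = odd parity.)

Reading off the term symbols: S 1/2→1/2, L 2→2, J 3/2→5/2, parity even→odd.
Parity must change: even → odd — ok.
ΔS = 0: S: 1/2 → 1/2 — ok.
ΔL = 0, ±1 (not L=0↔0): L: 2 → 2, ΔL = +0 — ok.
ΔJ = 0, ±1 (not J=0↔0): J: 3/2 → 5/2, ΔJ = +1 — ok.
All four E1 rules are satisfied.

allowed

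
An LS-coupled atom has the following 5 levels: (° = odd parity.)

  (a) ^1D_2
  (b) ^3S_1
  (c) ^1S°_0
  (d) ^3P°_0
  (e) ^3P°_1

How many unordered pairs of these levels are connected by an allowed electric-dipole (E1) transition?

(a)–(b): forbidden (parity, ΔS, ΔL).
(a)–(c): forbidden (ΔL, ΔJ).
(a)–(d): forbidden (ΔS, ΔJ).
(a)–(e): forbidden (ΔS).
(b)–(c): forbidden (ΔS, ΔL).
(b)–(d): allowed.
(b)–(e): allowed.
(c)–(d): forbidden (parity, ΔS, ΔJ).
(c)–(e): forbidden (parity, ΔS).
(d)–(e): forbidden (parity).
Allowed pairs: 2 of 10.

2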